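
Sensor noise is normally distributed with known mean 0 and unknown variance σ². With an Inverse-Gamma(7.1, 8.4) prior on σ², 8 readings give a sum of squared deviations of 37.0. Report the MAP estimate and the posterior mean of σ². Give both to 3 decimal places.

MAP estimate = 2.223, posterior mean = 2.663

Posterior: Inverse-Gamma(shape = 7.1+8/2 = 11.1, scale = 8.4+37.0/2 = 26.9).
Mode = β/(α+1) = 26.9/12.1 = 2.223.
Mean = β/(α−1) = 26.9/10.1 = 2.663.
Right-skewed posterior ⇒ mode < mean.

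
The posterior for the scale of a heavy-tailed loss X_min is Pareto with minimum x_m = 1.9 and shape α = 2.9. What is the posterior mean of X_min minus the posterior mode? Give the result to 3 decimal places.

1.000

The Pareto density is strictly decreasing on [x_m, ∞), so the mode is x_m = 1.900.
Mean = α·x_m/(α−1) = 2.9·1.9/1.9 = 2.900.
Difference = 2.900 − 1.900 = 1.000.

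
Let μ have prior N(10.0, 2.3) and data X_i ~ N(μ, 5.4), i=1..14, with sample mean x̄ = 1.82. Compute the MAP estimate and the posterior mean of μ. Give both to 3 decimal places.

MAP estimate = 2.995, posterior mean = 2.995

Posterior for μ is Normal. Precision-weighted mean: (1/2.3·10.0 + 14/5.4·1.82) / (1/2.3 + 14/5.4) = 2.995.
A Normal posterior is symmetric, so mode = mean.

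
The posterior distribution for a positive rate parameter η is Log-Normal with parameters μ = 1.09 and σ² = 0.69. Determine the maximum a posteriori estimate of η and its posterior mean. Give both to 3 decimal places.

maximum a posteriori estimate = 1.492, posterior mean = 4.200

Mode = exp(μ − σ²) = exp(0.40) = 1.492.
Mean = exp(μ + σ²/2) = exp(1.435) = 4.200.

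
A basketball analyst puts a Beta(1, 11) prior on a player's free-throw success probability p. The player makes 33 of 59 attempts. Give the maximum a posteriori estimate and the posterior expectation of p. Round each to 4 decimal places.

MAP: 0.4783. Posterior mean: 0.4789.

Posterior: Beta(1+33, 11+26) = Beta(34, 37).
Mode = (34−1)/(34+37−2) = 33/69 = 0.4783.
Mean = 34/(34+37) = 34/71 = 0.4789.
The posterior is right-skewed, so the mean exceeds the mode.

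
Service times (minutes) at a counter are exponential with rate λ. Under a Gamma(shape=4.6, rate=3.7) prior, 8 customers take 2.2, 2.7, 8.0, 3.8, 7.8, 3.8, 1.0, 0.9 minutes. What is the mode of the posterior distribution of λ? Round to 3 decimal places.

0.342

Σ times = 30.2. Posterior: Gamma(shape = 4.6+8 = 12.6, rate = 3.7+30.2 = 33.9).
Mode = (α−1)/β = 11.6/33.9 = 0.342.
Mean = α/β = 12.6/33.9 = 0.372.
This is the posterior mode — the MAP estimate.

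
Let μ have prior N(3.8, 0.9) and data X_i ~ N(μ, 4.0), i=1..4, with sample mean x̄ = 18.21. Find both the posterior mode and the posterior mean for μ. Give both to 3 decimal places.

Posterior for μ is Normal. Precision-weighted mean: (1/0.9·3.8 + 4/4.0·18.21) / (1/0.9 + 4/4.0) = 10.626.
A Normal posterior is symmetric, so mode = mean.

μ_MAP = 10.626, E[μ|data] = 10.626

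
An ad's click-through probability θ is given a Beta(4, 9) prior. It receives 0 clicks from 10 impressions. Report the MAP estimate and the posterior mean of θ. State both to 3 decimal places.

Posterior: Beta(4+0, 9+10) = Beta(4, 19).
Mode = (4−1)/(4+19−2) = 3/21 = 0.143.
Mean = 4/(4+19) = 4/23 = 0.174.

θ_MAP = 0.143, E[θ|data] = 0.174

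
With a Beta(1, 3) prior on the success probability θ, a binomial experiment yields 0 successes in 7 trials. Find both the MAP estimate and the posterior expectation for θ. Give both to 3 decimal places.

Posterior: Beta(1+0, 3+7) = Beta(1, 10).
Since α = 1 ≤ 1 and β > 1, the Beta density is monotone decreasing on [0,1]; the mode is at 0.
Mean = 1/(1+10) = 0.091.
The posterior is right-skewed, so the mean exceeds the mode.

MAP = 0.000; posterior mean = 0.091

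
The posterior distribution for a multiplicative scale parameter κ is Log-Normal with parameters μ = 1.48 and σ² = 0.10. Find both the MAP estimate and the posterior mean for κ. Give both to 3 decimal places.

Mode = exp(μ − σ²) = exp(1.38) = 3.975.
Mean = exp(μ + σ²/2) = exp(1.530) = 4.618.

MAP = 3.975, posterior mean = 4.618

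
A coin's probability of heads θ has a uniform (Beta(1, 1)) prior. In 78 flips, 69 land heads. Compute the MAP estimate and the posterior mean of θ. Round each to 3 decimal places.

Posterior: Beta(1+69, 1+9) = Beta(70, 10).
Mode = (70−1)/(70+10−2) = 69/78 = 0.885.
With a flat prior the MAP equals the MLE, 69/78.
Mean = 70/(70+10) = 70/80 = 0.875.
The mean is pulled below the mode by the posterior's left skew.

MAP: 0.885. Posterior mean: 0.875.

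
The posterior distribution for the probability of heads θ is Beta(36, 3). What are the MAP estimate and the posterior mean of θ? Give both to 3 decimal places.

MAP = 0.946; posterior mean = 0.923

Mode = (36−1)/(36+3−2) = 35/37 = 0.946.
Mean = 36/(36+3) = 36/39 = 0.923.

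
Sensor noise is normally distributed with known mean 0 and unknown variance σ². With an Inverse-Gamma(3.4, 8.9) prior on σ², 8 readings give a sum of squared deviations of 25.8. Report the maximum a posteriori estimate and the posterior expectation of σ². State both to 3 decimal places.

Posterior: Inverse-Gamma(shape = 3.4+8/2 = 7.4, scale = 8.9+25.8/2 = 21.8).
Mode = β/(α+1) = 21.8/8.4 = 2.595.
Mean = β/(α−1) = 21.8/6.4 = 3.406.

MAP = 2.595; posterior mean = 3.406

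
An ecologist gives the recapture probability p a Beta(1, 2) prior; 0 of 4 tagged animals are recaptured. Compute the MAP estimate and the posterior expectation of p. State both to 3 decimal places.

Posterior: Beta(1+0, 2+4) = Beta(1, 6).
Since α = 1 ≤ 1 and β > 1, the Beta density is monotone decreasing on [0,1]; the mode is at 0.
Mean = 1/(1+6) = 0.143.
The posterior is right-skewed, so the mean exceeds the mode.

p_MAP = 0.000, E[p|data] = 0.143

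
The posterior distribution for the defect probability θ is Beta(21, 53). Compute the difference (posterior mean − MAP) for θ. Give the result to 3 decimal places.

Mode = (21−1)/(21+53−2) = 20/72 = 0.278.
Mean = 21/(21+53) = 21/74 = 0.284.
Difference = 0.284 − 0.278 = 0.006.
The mean is pulled above the mode by the posterior's right skew.

0.006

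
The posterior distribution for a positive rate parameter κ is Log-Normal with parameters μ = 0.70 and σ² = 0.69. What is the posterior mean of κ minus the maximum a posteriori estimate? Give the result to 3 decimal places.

1.833

Mode = exp(μ − σ²) = exp(0.01) = 1.010.
Mean = exp(μ + σ²/2) = exp(1.045) = 2.843.
Difference = 2.843 − 1.010 = 1.833.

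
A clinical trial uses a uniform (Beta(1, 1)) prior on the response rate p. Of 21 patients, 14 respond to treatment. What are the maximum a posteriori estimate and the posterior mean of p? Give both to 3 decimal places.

Posterior: Beta(1+14, 1+7) = Beta(15, 8).
Mode = (15−1)/(15+8−2) = 14/21 = 0.667.
With a flat prior the MAP equals the MLE, 14/21.
Mean = 15/(15+8) = 15/23 = 0.652.

MAP: 0.667. Posterior mean: 0.652.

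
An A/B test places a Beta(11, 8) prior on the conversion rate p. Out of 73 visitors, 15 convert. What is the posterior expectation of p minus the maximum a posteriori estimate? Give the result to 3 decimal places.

0.005

Posterior: Beta(11+15, 8+58) = Beta(26, 66).
Mode = (26−1)/(26+66−2) = 25/90 = 0.278.
Mean = 26/(26+66) = 26/92 = 0.283.
Difference = 0.283 − 0.278 = 0.005.
The posterior is right-skewed, so the mean exceeds the mode.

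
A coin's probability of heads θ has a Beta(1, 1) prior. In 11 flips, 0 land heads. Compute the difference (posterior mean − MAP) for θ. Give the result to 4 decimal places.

Posterior: Beta(1+0, 1+11) = Beta(1, 12).
Since α = 1 ≤ 1 and β > 1, the Beta density is monotone decreasing on [0,1]; the mode is at 0.
Mean = 1/(1+12) = 0.0769.
Difference = 0.0769 − 0.0000 = 0.0769.
The mean is pulled above the mode by the posterior's right skew.

0.0769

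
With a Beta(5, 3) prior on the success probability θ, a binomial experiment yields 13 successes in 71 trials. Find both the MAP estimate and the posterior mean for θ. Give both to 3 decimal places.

Posterior: Beta(5+13, 3+58) = Beta(18, 61).
Mode = (18−1)/(18+61−2) = 17/77 = 0.221.
Mean = 18/(18+61) = 18/79 = 0.228.

MAP = 0.221, posterior mean = 0.228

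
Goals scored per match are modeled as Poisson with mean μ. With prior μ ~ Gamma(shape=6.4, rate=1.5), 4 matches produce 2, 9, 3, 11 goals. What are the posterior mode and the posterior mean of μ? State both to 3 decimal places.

MAP = 5.527; posterior mean = 5.709

Σ counts = 25. Posterior: Gamma(shape = 6.4+25 = 31.4, rate = 1.5+4 = 5.5).
Mode = (α−1)/β = 30.4/5.5 = 5.527.
Mean = α/β = 31.4/5.5 = 5.709.
Mean > mode: the posterior has a right tail.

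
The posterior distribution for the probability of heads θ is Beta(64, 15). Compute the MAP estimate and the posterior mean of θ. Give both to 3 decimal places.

MAP = 0.818, posterior mean = 0.810

Mode = (64−1)/(64+15−2) = 63/77 = 0.818.
Mean = 64/(64+15) = 64/79 = 0.810.
Left-skewed posterior ⇒ mean < mode.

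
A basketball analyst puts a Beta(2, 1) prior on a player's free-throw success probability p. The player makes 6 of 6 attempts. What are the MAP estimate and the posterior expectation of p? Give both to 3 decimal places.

MAP = 1.000; posterior mean = 0.889

Posterior: Beta(2+6, 1+0) = Beta(8, 1).
Since β = 1 ≤ 1 and α > 1, the Beta density is monotone increasing on [0,1]; the mode is at 1.
Mean = 8/(8+1) = 0.889.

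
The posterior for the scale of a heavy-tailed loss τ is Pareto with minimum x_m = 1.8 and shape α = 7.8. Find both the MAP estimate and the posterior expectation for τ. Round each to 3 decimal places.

The Pareto density is strictly decreasing on [x_m, ∞), so the mode is x_m = 1.800.
Mean = α·x_m/(α−1) = 7.8·1.8/6.8 = 2.065.

MAP = 1.800, posterior mean = 2.065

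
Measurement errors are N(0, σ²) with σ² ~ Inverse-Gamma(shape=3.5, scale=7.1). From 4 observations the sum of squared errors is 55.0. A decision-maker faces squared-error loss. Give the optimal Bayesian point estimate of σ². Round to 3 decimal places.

7.689

Posterior: Inverse-Gamma(shape = 3.5+4/2 = 5.5, scale = 7.1+55.0/2 = 34.6).
Mode = β/(α+1) = 34.6/6.5 = 5.323.
Mean = β/(α−1) = 34.6/4.5 = 7.689.
Squared-error loss ⇒ the optimal estimator is the posterior mean.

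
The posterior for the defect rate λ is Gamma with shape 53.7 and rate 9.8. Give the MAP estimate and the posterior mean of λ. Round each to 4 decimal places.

MAP: 5.3776. Posterior mean: 5.4796.

Mode = (α−1)/β = 52.7/9.8 = 5.3776.
Mean = α/β = 53.7/9.8 = 5.4796.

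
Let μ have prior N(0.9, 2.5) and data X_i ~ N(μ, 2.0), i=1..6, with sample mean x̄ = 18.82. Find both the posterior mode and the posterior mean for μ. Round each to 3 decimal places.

Posterior for μ is Normal. Precision-weighted mean: (1/2.5·0.9 + 6/2.0·18.82) / (1/2.5 + 6/2.0) = 16.712.
A Normal posterior is symmetric, so mode = mean.

MAP: 16.712. Posterior mean: 16.712.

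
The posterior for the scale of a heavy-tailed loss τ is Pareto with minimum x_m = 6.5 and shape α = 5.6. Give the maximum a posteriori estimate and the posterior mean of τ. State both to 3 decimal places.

The Pareto density is strictly decreasing on [x_m, ∞), so the mode is x_m = 6.500.
Mean = α·x_m/(α−1) = 5.6·6.5/4.6 = 7.913.
Right-skewed posterior ⇒ mode < mean.

τ_MAP = 6.500, E[τ|data] = 7.913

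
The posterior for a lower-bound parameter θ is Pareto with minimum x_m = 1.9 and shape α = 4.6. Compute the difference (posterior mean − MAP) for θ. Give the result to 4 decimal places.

The Pareto density is strictly decreasing on [x_m, ∞), so the mode is x_m = 1.9000.
Mean = α·x_m/(α−1) = 4.6·1.9/3.6 = 2.4278.
Difference = 2.4278 − 1.9000 = 0.5278.

0.5278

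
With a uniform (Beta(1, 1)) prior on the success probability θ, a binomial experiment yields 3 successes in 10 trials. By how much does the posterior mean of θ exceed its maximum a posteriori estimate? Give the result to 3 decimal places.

Posterior: Beta(1+3, 1+7) = Beta(4, 8).
Mode = (4−1)/(4+8−2) = 3/10 = 0.300.
Mean = 4/(4+8) = 4/12 = 0.333.
Difference = 0.333 − 0.300 = 0.033.
The posterior is right-skewed, so the mean exceeds the mode.

0.033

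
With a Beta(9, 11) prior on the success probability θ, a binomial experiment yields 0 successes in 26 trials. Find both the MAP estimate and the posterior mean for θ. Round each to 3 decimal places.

MAP = 0.182, posterior mean = 0.196

Posterior: Beta(9+0, 11+26) = Beta(9, 37).
Mode = (9−1)/(9+37−2) = 8/44 = 0.182.
Mean = 9/(9+37) = 9/46 = 0.196.
The mean is pulled above the mode by the posterior's right skew.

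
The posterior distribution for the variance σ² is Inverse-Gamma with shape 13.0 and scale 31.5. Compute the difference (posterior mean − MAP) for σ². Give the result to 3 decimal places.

0.375

Mode = β/(α+1) = 31.5/14.0 = 2.250.
Mean = β/(α−1) = 31.5/12.0 = 2.625.
Difference = 2.625 − 2.250 = 0.375.
Mean > mode: the posterior has a right tail.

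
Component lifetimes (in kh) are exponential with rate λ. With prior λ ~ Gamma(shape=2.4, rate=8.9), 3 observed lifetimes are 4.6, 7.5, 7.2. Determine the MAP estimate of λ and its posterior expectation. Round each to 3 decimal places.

Σ times = 19.3. Posterior: Gamma(shape = 2.4+3 = 5.4, rate = 8.9+19.3 = 28.2).
Mode = (α−1)/β = 4.4/28.2 = 0.156.
Mean = α/β = 5.4/28.2 = 0.191.

MAP: 0.156. Posterior mean: 0.191.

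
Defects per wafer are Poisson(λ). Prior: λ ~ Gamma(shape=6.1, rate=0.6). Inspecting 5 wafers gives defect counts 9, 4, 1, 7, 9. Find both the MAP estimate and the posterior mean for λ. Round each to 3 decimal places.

Σ counts = 30. Posterior: Gamma(shape = 6.1+30 = 36.1, rate = 0.6+5 = 5.6).
Mode = (α−1)/β = 35.1/5.6 = 6.268.
Mean = α/β = 36.1/5.6 = 6.446.

MAP estimate = 6.268, posterior mean = 6.446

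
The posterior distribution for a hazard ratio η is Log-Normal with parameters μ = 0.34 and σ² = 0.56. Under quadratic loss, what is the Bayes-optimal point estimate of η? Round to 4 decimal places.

1.8589

Mode = exp(μ − σ²) = exp(-0.22) = 0.8025.
Mean = exp(μ + σ²/2) = exp(0.620) = 1.8589.
Quadratic loss ⇒ the optimal estimator is the posterior mean.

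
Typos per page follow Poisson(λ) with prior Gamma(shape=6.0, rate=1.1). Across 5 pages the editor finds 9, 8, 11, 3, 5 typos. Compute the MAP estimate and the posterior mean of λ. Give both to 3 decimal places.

MAP = 6.721; posterior mean = 6.885

Σ counts = 36. Posterior: Gamma(shape = 6.0+36 = 42.0, rate = 1.1+5 = 6.1).
Mode = (α−1)/β = 41.0/6.1 = 6.721.
Mean = α/β = 42.0/6.1 = 6.885.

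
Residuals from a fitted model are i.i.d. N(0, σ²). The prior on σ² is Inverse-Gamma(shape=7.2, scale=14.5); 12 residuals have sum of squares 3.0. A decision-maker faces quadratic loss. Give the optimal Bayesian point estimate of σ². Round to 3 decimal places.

1.311

Posterior: Inverse-Gamma(shape = 7.2+12/2 = 13.2, scale = 14.5+3.0/2 = 16.0).
Mode = β/(α+1) = 16.0/14.2 = 1.127.
Mean = β/(α−1) = 16.0/12.2 = 1.311.
Quadratic loss ⇒ the optimal estimator is the posterior mean.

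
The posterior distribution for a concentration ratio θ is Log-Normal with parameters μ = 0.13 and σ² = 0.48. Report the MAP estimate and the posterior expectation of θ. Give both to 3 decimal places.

Mode = exp(μ − σ²) = exp(-0.35) = 0.705.
Mean = exp(μ + σ²/2) = exp(0.370) = 1.448.
Mean > mode: the posterior has a right tail.

θ_MAP = 0.705, E[θ|data] = 1.448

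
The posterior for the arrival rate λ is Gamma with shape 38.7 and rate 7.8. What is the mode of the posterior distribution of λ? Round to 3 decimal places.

4.833

Mode = (α−1)/β = 37.7/7.8 = 4.833.
Mean = α/β = 38.7/7.8 = 4.962.
This is the posterior mode — the MAP estimate.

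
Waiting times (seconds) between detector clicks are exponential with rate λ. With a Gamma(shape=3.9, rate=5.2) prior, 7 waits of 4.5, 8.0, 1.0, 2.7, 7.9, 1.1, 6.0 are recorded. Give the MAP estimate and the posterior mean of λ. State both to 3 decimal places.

Σ times = 31.2. Posterior: Gamma(shape = 3.9+7 = 10.9, rate = 5.2+31.2 = 36.4).
Mode = (α−1)/β = 9.9/36.4 = 0.272.
Mean = α/β = 10.9/36.4 = 0.299.

MAP = 0.272, posterior mean = 0.299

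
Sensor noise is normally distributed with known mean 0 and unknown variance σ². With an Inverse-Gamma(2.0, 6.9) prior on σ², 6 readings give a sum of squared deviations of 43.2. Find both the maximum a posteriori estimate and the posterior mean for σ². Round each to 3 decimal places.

Posterior: Inverse-Gamma(shape = 2.0+6/2 = 5.0, scale = 6.9+43.2/2 = 28.5).
Mode = β/(α+1) = 28.5/6.0 = 4.750.
Mean = β/(α−1) = 28.5/4.0 = 7.125.
Mean > mode: the posterior has a right tail.

maximum a posteriori estimate = 4.750, posterior mean = 7.125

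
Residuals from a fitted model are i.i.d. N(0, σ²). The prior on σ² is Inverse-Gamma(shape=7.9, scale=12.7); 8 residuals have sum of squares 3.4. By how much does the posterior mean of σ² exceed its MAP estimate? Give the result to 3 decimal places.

Posterior: Inverse-Gamma(shape = 7.9+8/2 = 11.9, scale = 12.7+3.4/2 = 14.4).
Mode = β/(α+1) = 14.4/12.9 = 1.116.
Mean = β/(α−1) = 14.4/10.9 = 1.321.
Difference = 1.321 − 1.116 = 0.205.
Mean > mode: the posterior has a right tail.

0.205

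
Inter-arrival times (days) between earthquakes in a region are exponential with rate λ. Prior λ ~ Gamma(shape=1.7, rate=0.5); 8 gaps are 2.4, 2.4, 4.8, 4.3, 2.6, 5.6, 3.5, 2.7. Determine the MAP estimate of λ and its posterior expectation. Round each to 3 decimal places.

MAP: 0.302. Posterior mean: 0.337.

Σ times = 28.3. Posterior: Gamma(shape = 1.7+8 = 9.7, rate = 0.5+28.3 = 28.8).
Mode = (α−1)/β = 8.7/28.8 = 0.302.
Mean = α/β = 9.7/28.8 = 0.337.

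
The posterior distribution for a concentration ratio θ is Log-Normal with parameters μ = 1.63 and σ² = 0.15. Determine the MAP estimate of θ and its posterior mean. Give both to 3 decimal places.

MAP = 4.393; posterior mean = 5.501

Mode = exp(μ − σ²) = exp(1.48) = 4.393.
Mean = exp(μ + σ²/2) = exp(1.705) = 5.501.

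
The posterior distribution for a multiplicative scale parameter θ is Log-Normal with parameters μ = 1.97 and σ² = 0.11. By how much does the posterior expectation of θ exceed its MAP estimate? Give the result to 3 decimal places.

1.152

Mode = exp(μ − σ²) = exp(1.86) = 6.424.
Mean = exp(μ + σ²/2) = exp(2.025) = 7.576.
Difference = 7.576 − 6.424 = 1.152.
Right-skewed posterior ⇒ mode < mean.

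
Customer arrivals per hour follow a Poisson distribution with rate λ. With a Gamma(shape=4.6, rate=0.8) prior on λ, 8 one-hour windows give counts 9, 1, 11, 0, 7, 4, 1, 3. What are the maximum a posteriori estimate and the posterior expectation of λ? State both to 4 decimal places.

MAP = 4.5000; posterior mean = 4.6136

Σ counts = 36. Posterior: Gamma(shape = 4.6+36 = 40.6, rate = 0.8+8 = 8.8).
Mode = (α−1)/β = 39.6/8.8 = 4.5000.
Mean = α/β = 40.6/8.8 = 4.6136.
The mean is pulled above the mode by the posterior's right skew.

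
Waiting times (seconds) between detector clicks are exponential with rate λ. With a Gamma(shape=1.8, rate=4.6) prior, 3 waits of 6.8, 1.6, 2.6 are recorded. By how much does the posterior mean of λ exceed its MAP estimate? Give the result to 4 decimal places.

Σ times = 11.0. Posterior: Gamma(shape = 1.8+3 = 4.8, rate = 4.6+11.0 = 15.6).
Mode = (α−1)/β = 3.8/15.6 = 0.2436.
Mean = α/β = 4.8/15.6 = 0.3077.
Difference = 0.3077 − 0.2436 = 0.0641.

0.0641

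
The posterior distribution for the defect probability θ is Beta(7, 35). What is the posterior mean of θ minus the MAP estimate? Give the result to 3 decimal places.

0.017

Mode = (7−1)/(7+35−2) = 6/40 = 0.150.
Mean = 7/(7+35) = 7/42 = 0.167.
Difference = 0.167 − 0.150 = 0.017.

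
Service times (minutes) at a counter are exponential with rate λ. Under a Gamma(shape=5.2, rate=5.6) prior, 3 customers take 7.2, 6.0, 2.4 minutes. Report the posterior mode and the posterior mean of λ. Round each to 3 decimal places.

Σ times = 15.6. Posterior: Gamma(shape = 5.2+3 = 8.2, rate = 5.6+15.6 = 21.2).
Mode = (α−1)/β = 7.2/21.2 = 0.340.
Mean = α/β = 8.2/21.2 = 0.387.
The mean is pulled above the mode by the posterior's right skew.

MAP = 0.340, posterior mean = 0.387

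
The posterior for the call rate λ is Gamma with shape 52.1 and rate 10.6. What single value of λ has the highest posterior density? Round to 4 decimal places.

4.8208

Mode = (α−1)/β = 51.1/10.6 = 4.8208.
Mean = α/β = 52.1/10.6 = 4.9151.
This is the posterior mode — the MAP estimate.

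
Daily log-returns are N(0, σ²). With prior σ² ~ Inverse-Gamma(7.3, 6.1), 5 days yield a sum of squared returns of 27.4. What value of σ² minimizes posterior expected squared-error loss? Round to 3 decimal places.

Posterior: Inverse-Gamma(shape = 7.3+5/2 = 9.8, scale = 6.1+27.4/2 = 19.8).
Mode = β/(α+1) = 19.8/10.8 = 1.833.
Mean = β/(α−1) = 19.8/8.8 = 2.250.
Squared-error loss ⇒ the optimal estimator is the posterior mean.

2.250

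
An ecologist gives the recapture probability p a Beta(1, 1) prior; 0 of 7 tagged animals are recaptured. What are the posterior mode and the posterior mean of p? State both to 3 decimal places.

MAP: 0.000. Posterior mean: 0.111.

Posterior: Beta(1+0, 1+7) = Beta(1, 8).
Since α = 1 ≤ 1 and β > 1, the Beta density is monotone decreasing on [0,1]; the mode is at 0.
Mean = 1/(1+8) = 0.111.
The mean is pulled above the mode by the posterior's right skew.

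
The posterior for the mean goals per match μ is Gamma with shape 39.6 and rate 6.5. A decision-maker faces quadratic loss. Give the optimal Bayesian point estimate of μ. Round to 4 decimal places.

Mode = (α−1)/β = 38.6/6.5 = 5.9385.
Mean = α/β = 39.6/6.5 = 6.0923.
Quadratic loss ⇒ the optimal estimator is the posterior mean.

6.0923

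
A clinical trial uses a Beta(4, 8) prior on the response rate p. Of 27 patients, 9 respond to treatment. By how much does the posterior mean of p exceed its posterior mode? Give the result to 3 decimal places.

Posterior: Beta(4+9, 8+18) = Beta(13, 26).
Mode = (13−1)/(13+26−2) = 12/37 = 0.324.
Mean = 13/(13+26) = 13/39 = 0.333.
Difference = 0.333 − 0.324 = 0.009.

0.009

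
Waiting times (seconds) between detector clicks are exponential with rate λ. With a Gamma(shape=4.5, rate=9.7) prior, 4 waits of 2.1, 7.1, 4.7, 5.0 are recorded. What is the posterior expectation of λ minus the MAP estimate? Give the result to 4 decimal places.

0.0350

Σ times = 18.9. Posterior: Gamma(shape = 4.5+4 = 8.5, rate = 9.7+18.9 = 28.6).
Mode = (α−1)/β = 7.5/28.6 = 0.2622.
Mean = α/β = 8.5/28.6 = 0.2972.
Difference = 0.2972 − 0.2622 = 0.0350.
The posterior is right-skewed, so the mean exceeds the mode.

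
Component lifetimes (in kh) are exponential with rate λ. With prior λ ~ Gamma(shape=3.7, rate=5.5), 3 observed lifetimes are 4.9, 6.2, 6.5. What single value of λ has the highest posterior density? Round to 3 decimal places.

0.247

Σ times = 17.6. Posterior: Gamma(shape = 3.7+3 = 6.7, rate = 5.5+17.6 = 23.1).
Mode = (α−1)/β = 5.7/23.1 = 0.247.
Mean = α/β = 6.7/23.1 = 0.290.
This is the posterior mode — the MAP estimate.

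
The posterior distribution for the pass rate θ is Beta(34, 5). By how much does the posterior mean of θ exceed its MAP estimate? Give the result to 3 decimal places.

Mode = (34−1)/(34+5−2) = 33/37 = 0.892.
Mean = 34/(34+5) = 34/39 = 0.872.
Difference = 0.872 − 0.892 = -0.020.
Mode > mean: the posterior has a left tail.

-0.020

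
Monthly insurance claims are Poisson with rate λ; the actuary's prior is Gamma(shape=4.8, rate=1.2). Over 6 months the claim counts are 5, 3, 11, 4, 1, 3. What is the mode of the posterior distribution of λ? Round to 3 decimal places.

Σ counts = 27. Posterior: Gamma(shape = 4.8+27 = 31.8, rate = 1.2+6 = 7.2).
Mode = (α−1)/β = 30.8/7.2 = 4.278.
Mean = α/β = 31.8/7.2 = 4.417.
This is the posterior mode — the MAP estimate.

4.278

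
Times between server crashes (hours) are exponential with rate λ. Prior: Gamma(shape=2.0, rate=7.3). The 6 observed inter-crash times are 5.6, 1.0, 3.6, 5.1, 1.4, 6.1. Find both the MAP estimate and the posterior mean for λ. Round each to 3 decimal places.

λ_MAP = 0.233, E[λ|data] = 0.266

Σ times = 22.8. Posterior: Gamma(shape = 2.0+6 = 8.0, rate = 7.3+22.8 = 30.1).
Mode = (α−1)/β = 7.0/30.1 = 0.233.
Mean = α/β = 8.0/30.1 = 0.266.
Right-skewed posterior ⇒ mode < mean.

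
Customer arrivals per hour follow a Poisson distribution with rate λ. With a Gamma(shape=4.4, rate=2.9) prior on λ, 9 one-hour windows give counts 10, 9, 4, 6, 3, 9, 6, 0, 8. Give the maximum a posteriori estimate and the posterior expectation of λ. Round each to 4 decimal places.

Σ counts = 55. Posterior: Gamma(shape = 4.4+55 = 59.4, rate = 2.9+9 = 11.9).
Mode = (α−1)/β = 58.4/11.9 = 4.9076.
Mean = α/β = 59.4/11.9 = 4.9916.

MAP = 4.9076; posterior mean = 4.9916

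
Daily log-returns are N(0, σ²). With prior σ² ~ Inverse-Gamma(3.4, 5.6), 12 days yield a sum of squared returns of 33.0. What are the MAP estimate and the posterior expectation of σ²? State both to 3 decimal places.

σ²_MAP = 2.125, E[σ²|data] = 2.631

Posterior: Inverse-Gamma(shape = 3.4+12/2 = 9.4, scale = 5.6+33.0/2 = 22.1).
Mode = β/(α+1) = 22.1/10.4 = 2.125.
Mean = β/(α−1) = 22.1/8.4 = 2.631.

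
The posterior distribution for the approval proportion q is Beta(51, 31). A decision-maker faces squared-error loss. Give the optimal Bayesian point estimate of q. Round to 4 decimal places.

Mode = (51−1)/(51+31−2) = 50/80 = 0.6250.
Mean = 51/(51+31) = 51/82 = 0.6220.
Squared-error loss ⇒ the optimal estimator is the posterior mean.

0.6220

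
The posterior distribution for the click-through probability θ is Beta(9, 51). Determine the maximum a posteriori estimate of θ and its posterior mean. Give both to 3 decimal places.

Mode = (9−1)/(9+51−2) = 8/58 = 0.138.
Mean = 9/(9+51) = 9/60 = 0.150.

MAP: 0.138. Posterior mean: 0.150.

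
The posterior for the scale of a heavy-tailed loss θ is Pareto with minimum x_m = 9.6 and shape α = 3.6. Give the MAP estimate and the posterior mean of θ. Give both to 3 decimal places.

The Pareto density is strictly decreasing on [x_m, ∞), so the mode is x_m = 9.600.
Mean = α·x_m/(α−1) = 3.6·9.6/2.6 = 13.292.

MAP = 9.600, posterior mean = 13.292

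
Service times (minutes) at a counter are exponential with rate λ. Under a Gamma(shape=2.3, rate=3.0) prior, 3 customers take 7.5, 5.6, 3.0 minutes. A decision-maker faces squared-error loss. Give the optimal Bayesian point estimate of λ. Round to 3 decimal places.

Σ times = 16.1. Posterior: Gamma(shape = 2.3+3 = 5.3, rate = 3.0+16.1 = 19.1).
Mode = (α−1)/β = 4.3/19.1 = 0.225.
Mean = α/β = 5.3/19.1 = 0.277.
Squared-error loss ⇒ the optimal estimator is the posterior mean.

0.277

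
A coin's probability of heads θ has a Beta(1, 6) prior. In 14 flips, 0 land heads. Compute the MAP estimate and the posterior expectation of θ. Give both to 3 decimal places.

MAP = 0.000; posterior mean = 0.048

Posterior: Beta(1+0, 6+14) = Beta(1, 20).
Since α = 1 ≤ 1 and β > 1, the Beta density is monotone decreasing on [0,1]; the mode is at 0.
Mean = 1/(1+20) = 0.048.
Mean > mode: the posterior has a right tail.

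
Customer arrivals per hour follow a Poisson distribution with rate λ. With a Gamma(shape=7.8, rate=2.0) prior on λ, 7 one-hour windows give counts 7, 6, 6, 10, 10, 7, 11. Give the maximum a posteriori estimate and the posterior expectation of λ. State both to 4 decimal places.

MAP = 7.0889; posterior mean = 7.2000

Σ counts = 57. Posterior: Gamma(shape = 7.8+57 = 64.8, rate = 2.0+7 = 9.0).
Mode = (α−1)/β = 63.8/9.0 = 7.0889.
Mean = α/β = 64.8/9.0 = 7.2000.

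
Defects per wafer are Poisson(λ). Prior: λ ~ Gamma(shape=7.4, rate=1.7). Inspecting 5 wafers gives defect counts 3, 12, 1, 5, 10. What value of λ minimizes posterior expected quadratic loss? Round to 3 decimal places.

5.731

Σ counts = 31. Posterior: Gamma(shape = 7.4+31 = 38.4, rate = 1.7+5 = 6.7).
Mode = (α−1)/β = 37.4/6.7 = 5.582.
Mean = α/β = 38.4/6.7 = 5.731.
Quadratic loss ⇒ the optimal estimator is the posterior mean.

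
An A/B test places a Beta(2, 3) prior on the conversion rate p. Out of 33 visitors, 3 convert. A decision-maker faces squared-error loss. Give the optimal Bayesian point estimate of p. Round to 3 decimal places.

Posterior: Beta(2+3, 3+30) = Beta(5, 33).
Mode = (5−1)/(5+33−2) = 4/36 = 0.111.
Mean = 5/(5+33) = 5/38 = 0.132.
Squared-error loss ⇒ the optimal estimator is the posterior mean.

0.132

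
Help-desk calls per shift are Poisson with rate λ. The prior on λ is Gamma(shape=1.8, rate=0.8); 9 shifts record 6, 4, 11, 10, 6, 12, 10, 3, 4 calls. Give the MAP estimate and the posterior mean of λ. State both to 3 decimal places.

MAP = 6.816, posterior mean = 6.918

Σ counts = 66. Posterior: Gamma(shape = 1.8+66 = 67.8, rate = 0.8+9 = 9.8).
Mode = (α−1)/β = 66.8/9.8 = 6.816.
Mean = α/β = 67.8/9.8 = 6.918.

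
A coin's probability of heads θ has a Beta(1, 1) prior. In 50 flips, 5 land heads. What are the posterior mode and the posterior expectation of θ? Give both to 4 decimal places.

θ_MAP = 0.1000, E[θ|data] = 0.1154

Posterior: Beta(1+5, 1+45) = Beta(6, 46).
Mode = (6−1)/(6+46−2) = 5/50 = 0.1000.
Mean = 6/(6+46) = 6/52 = 0.1154.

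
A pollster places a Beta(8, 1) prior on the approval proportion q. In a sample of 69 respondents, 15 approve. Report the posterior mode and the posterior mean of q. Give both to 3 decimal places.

posterior mode = 0.289, posterior mean = 0.295

Posterior: Beta(8+15, 1+54) = Beta(23, 55).
Mode = (23−1)/(23+55−2) = 22/76 = 0.289.
Mean = 23/(23+55) = 23/78 = 0.295.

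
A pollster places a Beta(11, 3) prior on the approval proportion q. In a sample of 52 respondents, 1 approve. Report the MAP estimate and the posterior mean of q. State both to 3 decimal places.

MAP = 0.172; posterior mean = 0.182

Posterior: Beta(11+1, 3+51) = Beta(12, 54).
Mode = (12−1)/(12+54−2) = 11/64 = 0.172.
Mean = 12/(12+54) = 12/66 = 0.182.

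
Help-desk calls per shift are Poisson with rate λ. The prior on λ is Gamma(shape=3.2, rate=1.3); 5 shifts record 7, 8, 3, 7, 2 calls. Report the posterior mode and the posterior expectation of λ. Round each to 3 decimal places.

Σ counts = 27. Posterior: Gamma(shape = 3.2+27 = 30.2, rate = 1.3+5 = 6.3).
Mode = (α−1)/β = 29.2/6.3 = 4.635.
Mean = α/β = 30.2/6.3 = 4.794.
The mean is pulled above the mode by the posterior's right skew.

λ_MAP = 4.635, E[λ|data] = 4.794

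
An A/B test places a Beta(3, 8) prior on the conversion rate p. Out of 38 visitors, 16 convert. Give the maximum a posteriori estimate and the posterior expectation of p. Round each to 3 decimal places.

Posterior: Beta(3+16, 8+22) = Beta(19, 30).
Mode = (19−1)/(19+30−2) = 18/47 = 0.383.
Mean = 19/(19+30) = 19/49 = 0.388.
Mean > mode: the posterior has a right tail.

MAP = 0.383; posterior mean = 0.388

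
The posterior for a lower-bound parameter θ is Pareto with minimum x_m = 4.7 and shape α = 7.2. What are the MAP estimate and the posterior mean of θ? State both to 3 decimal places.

The Pareto density is strictly decreasing on [x_m, ∞), so the mode is x_m = 4.700.
Mean = α·x_m/(α−1) = 7.2·4.7/6.2 = 5.458.

MAP = 4.700, posterior mean = 5.458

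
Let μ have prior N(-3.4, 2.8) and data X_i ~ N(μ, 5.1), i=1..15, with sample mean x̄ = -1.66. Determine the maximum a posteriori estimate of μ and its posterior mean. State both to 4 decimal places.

Posterior for μ is Normal. Precision-weighted mean: (1/2.8·-3.4 + 15/5.1·-1.66) / (1/2.8 + 15/5.1) = -1.8484.
A Normal posterior is symmetric, so mode = mean.

MAP = -1.8484; posterior mean = -1.8484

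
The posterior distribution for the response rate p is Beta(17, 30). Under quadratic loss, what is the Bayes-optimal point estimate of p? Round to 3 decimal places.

Mode = (17−1)/(17+30−2) = 16/45 = 0.356.
Mean = 17/(17+30) = 17/47 = 0.362.
Quadratic loss ⇒ the optimal estimator is the posterior mean.

0.362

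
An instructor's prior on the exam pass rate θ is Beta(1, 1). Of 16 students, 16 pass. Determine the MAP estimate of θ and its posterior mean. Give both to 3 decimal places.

MAP = 1.000; posterior mean = 0.944

Posterior: Beta(1+16, 1+0) = Beta(17, 1).
Since β = 1 ≤ 1 and α > 1, the Beta density is monotone increasing on [0,1]; the mode is at 1.
Mean = 17/(17+1) = 0.944.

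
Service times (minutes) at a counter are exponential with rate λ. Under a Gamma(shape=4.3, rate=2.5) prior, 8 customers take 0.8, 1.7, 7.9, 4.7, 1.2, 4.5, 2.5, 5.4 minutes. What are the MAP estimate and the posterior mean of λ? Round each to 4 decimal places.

MAP: 0.3622. Posterior mean: 0.3942.

Σ times = 28.7. Posterior: Gamma(shape = 4.3+8 = 12.3, rate = 2.5+28.7 = 31.2).
Mode = (α−1)/β = 11.3/31.2 = 0.3622.
Mean = α/β = 12.3/31.2 = 0.3942.
Right-skewed posterior ⇒ mode < mean.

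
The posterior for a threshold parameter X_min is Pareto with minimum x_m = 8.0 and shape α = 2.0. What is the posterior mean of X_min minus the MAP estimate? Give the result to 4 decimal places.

8.0000

The Pareto density is strictly decreasing on [x_m, ∞), so the mode is x_m = 8.0000.
Mean = α·x_m/(α−1) = 2.0·8.0/1.0 = 16.0000.
Difference = 16.0000 − 8.0000 = 8.0000.
The posterior is right-skewed, so the mean exceeds the mode.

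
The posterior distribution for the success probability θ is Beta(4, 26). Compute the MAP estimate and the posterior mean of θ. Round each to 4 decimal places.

Mode = (4−1)/(4+26−2) = 3/28 = 0.1071.
Mean = 4/(4+26) = 4/30 = 0.1333.
The mean is pulled above the mode by the posterior's right skew.

MAP: 0.1071. Posterior mean: 0.1333.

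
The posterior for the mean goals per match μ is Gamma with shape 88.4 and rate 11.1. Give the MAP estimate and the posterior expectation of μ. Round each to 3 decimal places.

MAP estimate = 7.874, posterior expectation = 7.964

Mode = (α−1)/β = 87.4/11.1 = 7.874.
Mean = α/β = 88.4/11.1 = 7.964.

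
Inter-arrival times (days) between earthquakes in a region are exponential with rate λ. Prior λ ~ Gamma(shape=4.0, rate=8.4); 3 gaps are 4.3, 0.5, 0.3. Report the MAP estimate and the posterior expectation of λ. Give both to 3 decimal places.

Σ times = 5.1. Posterior: Gamma(shape = 4.0+3 = 7.0, rate = 8.4+5.1 = 13.5).
Mode = (α−1)/β = 6.0/13.5 = 0.444.
Mean = α/β = 7.0/13.5 = 0.519.

MAP estimate = 0.444, posterior expectation = 0.519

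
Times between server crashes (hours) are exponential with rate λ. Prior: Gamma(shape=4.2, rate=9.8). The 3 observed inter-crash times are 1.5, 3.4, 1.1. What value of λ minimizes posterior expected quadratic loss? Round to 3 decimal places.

0.456

Σ times = 6.0. Posterior: Gamma(shape = 4.2+3 = 7.2, rate = 9.8+6.0 = 15.8).
Mode = (α−1)/β = 6.2/15.8 = 0.392.
Mean = α/β = 7.2/15.8 = 0.456.
Quadratic loss ⇒ the optimal estimator is the posterior mean.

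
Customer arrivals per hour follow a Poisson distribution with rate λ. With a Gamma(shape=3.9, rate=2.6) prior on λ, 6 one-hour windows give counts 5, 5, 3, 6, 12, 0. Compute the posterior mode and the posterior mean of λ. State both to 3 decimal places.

Σ counts = 31. Posterior: Gamma(shape = 3.9+31 = 34.9, rate = 2.6+6 = 8.6).
Mode = (α−1)/β = 33.9/8.6 = 3.942.
Mean = α/β = 34.9/8.6 = 4.058.
The mean is pulled above the mode by the posterior's right skew.

MAP: 3.942. Posterior mean: 4.058.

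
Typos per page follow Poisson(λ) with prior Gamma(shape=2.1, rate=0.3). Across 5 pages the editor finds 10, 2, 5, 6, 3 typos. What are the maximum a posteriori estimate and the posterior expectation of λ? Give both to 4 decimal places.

Σ counts = 26. Posterior: Gamma(shape = 2.1+26 = 28.1, rate = 0.3+5 = 5.3).
Mode = (α−1)/β = 27.1/5.3 = 5.1132.
Mean = α/β = 28.1/5.3 = 5.3019.

λ_MAP = 5.1132, E[λ|data] = 5.3019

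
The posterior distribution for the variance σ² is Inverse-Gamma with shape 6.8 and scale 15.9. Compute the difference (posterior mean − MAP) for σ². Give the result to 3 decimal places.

0.703

Mode = β/(α+1) = 15.9/7.8 = 2.038.
Mean = β/(α−1) = 15.9/5.8 = 2.741.
Difference = 2.741 − 2.038 = 0.703.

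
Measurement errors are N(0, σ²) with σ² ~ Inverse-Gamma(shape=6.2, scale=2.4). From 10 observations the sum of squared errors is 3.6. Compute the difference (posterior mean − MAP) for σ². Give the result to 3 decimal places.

0.068

Posterior: Inverse-Gamma(shape = 6.2+10/2 = 11.2, scale = 2.4+3.6/2 = 4.2).
Mode = β/(α+1) = 4.2/12.2 = 0.344.
Mean = β/(α−1) = 4.2/10.2 = 0.412.
Difference = 0.412 − 0.344 = 0.068.
Mean > mode: the posterior has a right tail.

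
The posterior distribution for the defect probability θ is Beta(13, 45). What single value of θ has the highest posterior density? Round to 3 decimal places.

0.214

Mode = (13−1)/(13+45−2) = 12/56 = 0.214.
Mean = 13/(13+45) = 13/58 = 0.224.
This is the posterior mode — the MAP estimate.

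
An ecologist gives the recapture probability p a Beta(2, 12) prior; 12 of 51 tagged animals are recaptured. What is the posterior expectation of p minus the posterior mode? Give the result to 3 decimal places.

0.009

Posterior: Beta(2+12, 12+39) = Beta(14, 51).
Mode = (14−1)/(14+51−2) = 13/63 = 0.206.
Mean = 14/(14+51) = 14/65 = 0.215.
Difference = 0.215 − 0.206 = 0.009.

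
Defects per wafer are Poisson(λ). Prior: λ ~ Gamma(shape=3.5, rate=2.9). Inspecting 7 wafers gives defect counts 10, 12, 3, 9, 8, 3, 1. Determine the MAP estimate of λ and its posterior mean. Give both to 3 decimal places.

λ_MAP = 4.899, E[λ|data] = 5.000

Σ counts = 46. Posterior: Gamma(shape = 3.5+46 = 49.5, rate = 2.9+7 = 9.9).
Mode = (α−1)/β = 48.5/9.9 = 4.899.
Mean = α/β = 49.5/9.9 = 5.000.
The mean is pulled above the mode by the posterior's right skew.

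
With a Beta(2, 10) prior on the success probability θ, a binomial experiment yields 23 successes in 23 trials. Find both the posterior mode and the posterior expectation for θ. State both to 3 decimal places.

Posterior: Beta(2+23, 10+0) = Beta(25, 10).
Mode = (25−1)/(25+10−2) = 24/33 = 0.727.
Mean = 25/(25+10) = 25/35 = 0.714.
Mode > mean: the posterior has a left tail.

MAP: 0.727. Posterior mean: 0.714.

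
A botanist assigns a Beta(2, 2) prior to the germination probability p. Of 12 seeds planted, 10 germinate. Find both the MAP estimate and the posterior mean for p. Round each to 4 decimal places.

p_MAP = 0.7857, E[p|data] = 0.7500

Posterior: Beta(2+10, 2+2) = Beta(12, 4).
Mode = (12−1)/(12+4−2) = 11/14 = 0.7857.
Mean = 12/(12+4) = 12/16 = 0.7500.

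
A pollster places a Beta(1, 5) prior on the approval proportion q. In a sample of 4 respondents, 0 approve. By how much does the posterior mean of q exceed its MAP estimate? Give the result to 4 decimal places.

0.1000

Posterior: Beta(1+0, 5+4) = Beta(1, 9).
Since α = 1 ≤ 1 and β > 1, the Beta density is monotone decreasing on [0,1]; the mode is at 0.
Mean = 1/(1+9) = 0.1000.
Difference = 0.1000 − 0.0000 = 0.1000.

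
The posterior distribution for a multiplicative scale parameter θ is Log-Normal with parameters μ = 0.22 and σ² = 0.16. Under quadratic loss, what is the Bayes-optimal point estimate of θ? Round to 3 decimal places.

1.350

Mode = exp(μ − σ²) = exp(0.06) = 1.062.
Mean = exp(μ + σ²/2) = exp(0.300) = 1.350.
Quadratic loss ⇒ the optimal estimator is the posterior mean.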